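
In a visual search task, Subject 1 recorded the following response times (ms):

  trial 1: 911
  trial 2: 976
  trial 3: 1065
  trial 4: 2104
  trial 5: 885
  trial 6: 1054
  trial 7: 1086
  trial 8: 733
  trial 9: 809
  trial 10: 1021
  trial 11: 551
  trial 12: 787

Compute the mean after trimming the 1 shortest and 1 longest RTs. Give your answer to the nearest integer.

Sorted: 551, 733, 787, 809, 885, 911, 976, 1021, 1054, 1065, 1086, 2104
Drop lowest 1 (551) and highest 1 (2104)
Remaining (n=10): Σ = 9327, mean = 9327/10 = 932.700

933 ms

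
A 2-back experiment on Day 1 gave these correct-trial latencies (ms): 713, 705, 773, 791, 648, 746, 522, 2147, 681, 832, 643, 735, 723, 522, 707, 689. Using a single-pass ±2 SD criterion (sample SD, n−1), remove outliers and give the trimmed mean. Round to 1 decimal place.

n = 16, ΣRT = 12577, M = 786.062
Σ(x−M)² = 2080250.94; s = √(2080250.94/15) = 372.402
Cutoffs: 786.062 ± 2·372.402 → [41.3, 1530.9]
Outside: 2147 → excluded.
Retained (n=15): Σ = 10430, mean = 10430/15 = 695.333

695.3 ms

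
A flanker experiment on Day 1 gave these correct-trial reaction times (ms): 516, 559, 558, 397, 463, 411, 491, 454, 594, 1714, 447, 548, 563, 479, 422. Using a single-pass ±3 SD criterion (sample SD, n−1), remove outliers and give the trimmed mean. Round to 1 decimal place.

493.0 ms

n = 15, ΣRT = 8616, M = 574.400
Σ(x−M)² = 1444405.60; s = √(1444405.60/14) = 321.204
Cutoffs: 574.400 ± 3·321.204 → [-389.2, 1538.0]
Outside: 1714 → excluded.
Retained (n=14): Σ = 6902, mean = 6902/14 = 493.000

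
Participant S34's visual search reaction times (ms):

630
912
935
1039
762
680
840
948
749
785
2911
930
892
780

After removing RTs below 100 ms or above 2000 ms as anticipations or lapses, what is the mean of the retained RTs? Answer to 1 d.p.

Excluded: 2911
Retained (n=13): Σ = 10882
Mean = 10882/13 = 837.0769

837.1 ms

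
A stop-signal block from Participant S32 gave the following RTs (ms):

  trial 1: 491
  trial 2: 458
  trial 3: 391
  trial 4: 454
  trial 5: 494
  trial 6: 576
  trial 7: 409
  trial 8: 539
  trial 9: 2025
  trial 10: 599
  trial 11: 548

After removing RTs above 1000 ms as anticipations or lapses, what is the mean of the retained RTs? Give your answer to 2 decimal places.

495.90 ms

Excluded: 2025
Retained (n=10): Σ = 4959
Mean = 4959/10 = 495.9000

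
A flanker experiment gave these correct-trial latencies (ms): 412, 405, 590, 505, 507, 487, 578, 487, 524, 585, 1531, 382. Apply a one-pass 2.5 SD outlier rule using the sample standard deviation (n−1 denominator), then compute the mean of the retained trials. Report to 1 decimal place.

496.5 ms

n = 12, ΣRT = 6993, M = 582.750
Σ(x−M)² = 1033880.25; s = √(1033880.25/11) = 306.576
Cutoffs: 582.750 ± 2.5·306.576 → [-183.7, 1349.2]
Outside: 1531 → excluded.
Retained (n=11): Σ = 5462, mean = 5462/11 = 496.545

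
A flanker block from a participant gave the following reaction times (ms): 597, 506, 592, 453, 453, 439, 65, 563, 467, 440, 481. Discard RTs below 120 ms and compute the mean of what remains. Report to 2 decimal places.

499.10 ms

Excluded: 65
Retained (n=10): Σ = 4991
Mean = 4991/10 = 499.1000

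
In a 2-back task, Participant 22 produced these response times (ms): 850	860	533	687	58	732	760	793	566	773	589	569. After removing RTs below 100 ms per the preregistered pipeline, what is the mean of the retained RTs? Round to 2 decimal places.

701.09 ms

Excluded: 58
Retained (n=11): Σ = 7712
Mean = 7712/11 = 701.0909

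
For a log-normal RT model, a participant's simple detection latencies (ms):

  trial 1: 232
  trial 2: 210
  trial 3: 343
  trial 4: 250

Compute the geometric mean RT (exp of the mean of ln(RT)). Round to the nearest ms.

254 ms

ln(RT): 5.4467, 5.3471, 5.8377, 5.5215
Mean ln(RT) = 22.1530/4 = 5.53826
Geometric mean = exp(5.53826) = 254.24 ms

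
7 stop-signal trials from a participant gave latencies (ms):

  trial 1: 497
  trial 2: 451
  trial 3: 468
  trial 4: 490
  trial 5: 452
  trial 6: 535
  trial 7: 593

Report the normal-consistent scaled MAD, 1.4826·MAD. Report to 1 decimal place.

Sorted: 451, 452, 468, 490, 497, 535, 593 → median = 490
|x − 490| sorted: 0, 7, 22, 38, 39, 45, 103 → MAD = 38
Robust SD ≈ 1.4826 × 38 = 56.339

56.3 ms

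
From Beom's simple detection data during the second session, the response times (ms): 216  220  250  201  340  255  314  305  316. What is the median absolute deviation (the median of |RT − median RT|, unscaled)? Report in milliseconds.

Sorted: 201, 216, 220, 250, 255, 305, 314, 316, 340 → median = 255
|x − 255|: 39, 35, 5, 54, 85, 0, 59, 50, 61
Sorted deviations: 0, 5, 35, 39, 50, 54, 59, 61, 85 → MAD = 50

50 ms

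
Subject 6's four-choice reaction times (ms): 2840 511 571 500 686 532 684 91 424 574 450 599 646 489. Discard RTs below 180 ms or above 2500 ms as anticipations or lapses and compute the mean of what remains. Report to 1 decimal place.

Excluded: 91, 2840
Retained (n=12): Σ = 6666
Mean = 6666/12 = 555.5000

555.5 ms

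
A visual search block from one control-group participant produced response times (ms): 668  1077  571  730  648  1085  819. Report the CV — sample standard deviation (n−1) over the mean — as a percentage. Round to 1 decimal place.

25.8%

n = 7, Σ = 5598, M = 799.7143
Σ(x−M)² = 256183.429; s = √(256183.429/6) = 206.6331
CV = 206.6331 / 799.7143 = 0.25838 = 25.838%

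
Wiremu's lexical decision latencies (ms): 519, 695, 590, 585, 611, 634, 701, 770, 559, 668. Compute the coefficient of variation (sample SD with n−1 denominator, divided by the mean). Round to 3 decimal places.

n = 10, Σ = 6332, M = 633.2000
Σ(x−M)² = 51571.600; s = √(51571.600/9) = 75.6979
CV = 75.6979 / 633.2000 = 0.11955

0.120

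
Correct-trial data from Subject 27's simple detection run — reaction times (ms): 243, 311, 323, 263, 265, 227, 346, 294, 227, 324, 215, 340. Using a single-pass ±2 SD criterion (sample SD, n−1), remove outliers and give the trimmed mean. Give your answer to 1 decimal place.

n = 12, ΣRT = 3378, M = 281.500
Σ(x−M)² = 24597.00; s = √(24597.00/11) = 47.287
Cutoffs: 281.500 ± 2·47.287 → [186.9, 376.1]
No RTs fall outside the cutoffs; all 12 retained. Mean = 3378/12 = 281.500

281.5 ms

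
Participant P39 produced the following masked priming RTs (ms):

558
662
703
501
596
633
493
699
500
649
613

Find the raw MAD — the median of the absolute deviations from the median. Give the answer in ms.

Sorted: 493, 500, 501, 558, 596, 613, 633, 649, 662, 699, 703 → median = 613
|x − 613|: 55, 49, 90, 112, 17, 20, 120, 86, 113, 36, 0
Sorted deviations: 0, 17, 20, 36, 49, 55, 86, 90, 112, 113, 120 → MAD = 55

55 ms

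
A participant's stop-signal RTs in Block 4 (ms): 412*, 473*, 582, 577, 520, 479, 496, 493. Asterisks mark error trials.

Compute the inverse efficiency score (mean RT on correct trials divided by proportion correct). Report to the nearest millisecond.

Correct trials (n=6): 582, 577, 520, 479, 496, 493
Mean correct RT = 3147/6 = 524.5000 ms
Proportion correct = 6/8
IES = 524.5000 / (6/8) = 699.333 ms

699 ms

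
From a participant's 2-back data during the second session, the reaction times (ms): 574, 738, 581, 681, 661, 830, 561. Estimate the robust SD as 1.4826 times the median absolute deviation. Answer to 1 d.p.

Sorted: 561, 574, 581, 661, 681, 738, 830 → median = 661
|x − 661| sorted: 0, 20, 77, 80, 87, 100, 169 → MAD = 80
Robust SD ≈ 1.4826 × 80 = 118.608

118.6 ms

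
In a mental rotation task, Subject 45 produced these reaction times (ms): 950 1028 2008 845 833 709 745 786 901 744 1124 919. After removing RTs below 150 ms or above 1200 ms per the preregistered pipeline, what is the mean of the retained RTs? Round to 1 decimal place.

871.3 ms

Excluded: 2008
Retained (n=11): Σ = 9584
Mean = 9584/11 = 871.2727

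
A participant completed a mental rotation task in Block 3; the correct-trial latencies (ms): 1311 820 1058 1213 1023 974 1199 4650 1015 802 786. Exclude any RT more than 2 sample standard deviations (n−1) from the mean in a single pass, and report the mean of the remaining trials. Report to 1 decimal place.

1020.1 ms

n = 11, ΣRT = 14851, M = 1350.091
Σ(x−M)² = 12278184.91; s = √(12278184.91/10) = 1108.070
Cutoffs: 1350.091 ± 2·1108.070 → [-866.0, 3566.2]
Outside: 4650 → excluded.
Retained (n=10): Σ = 10201, mean = 10201/10 = 1020.100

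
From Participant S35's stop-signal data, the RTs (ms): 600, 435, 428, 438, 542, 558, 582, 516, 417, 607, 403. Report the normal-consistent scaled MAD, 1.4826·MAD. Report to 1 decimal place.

Sorted: 403, 417, 428, 435, 438, 516, 542, 558, 582, 600, 607 → median = 516
|x − 516| sorted: 0, 26, 42, 66, 78, 81, 84, 88, 91, 99, 113 → MAD = 81
Robust SD ≈ 1.4826 × 81 = 120.091

120.1 ms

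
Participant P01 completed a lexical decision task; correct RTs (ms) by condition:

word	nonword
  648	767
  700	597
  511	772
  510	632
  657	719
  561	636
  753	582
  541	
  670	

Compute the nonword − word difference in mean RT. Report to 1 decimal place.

55.4 ms

M(word) = 5551/9 = 616.778
M(nonword) = 4705/7 = 672.143
Difference = 672.143 − 616.778 = 55.365 ms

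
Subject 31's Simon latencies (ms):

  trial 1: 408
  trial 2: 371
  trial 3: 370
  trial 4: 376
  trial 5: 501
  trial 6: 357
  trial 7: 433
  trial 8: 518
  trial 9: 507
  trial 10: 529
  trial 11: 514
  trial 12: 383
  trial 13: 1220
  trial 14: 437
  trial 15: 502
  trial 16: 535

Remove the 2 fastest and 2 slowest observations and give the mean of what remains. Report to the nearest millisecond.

Sorted: 357, 370, 371, 376, 383, 408, 433, 437, 501, 502, 507, 514, 518, 529, 535, 1220
Drop lowest 2 (357, 370) and highest 2 (535, 1220)
Remaining (n=12): Σ = 5479, mean = 5479/12 = 456.583

457 ms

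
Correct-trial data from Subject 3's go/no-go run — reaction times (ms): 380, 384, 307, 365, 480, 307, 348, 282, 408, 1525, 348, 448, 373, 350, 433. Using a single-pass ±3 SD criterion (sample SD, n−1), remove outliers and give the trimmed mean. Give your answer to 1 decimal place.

n = 15, ΣRT = 6738, M = 449.200
Σ(x−M)² = 1280912.40; s = √(1280912.40/14) = 302.479
Cutoffs: 449.200 ± 3·302.479 → [-458.2, 1356.6]
Outside: 1525 → excluded.
Retained (n=14): Σ = 5213, mean = 5213/14 = 372.357

372.4 ms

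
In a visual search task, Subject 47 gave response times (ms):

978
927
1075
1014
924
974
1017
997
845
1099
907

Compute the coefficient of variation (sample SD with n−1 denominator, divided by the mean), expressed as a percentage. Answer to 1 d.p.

7.6%

n = 11, Σ = 10757, M = 977.9091
Σ(x−M)² = 55490.909; s = √(55490.909/10) = 74.4922
CV = 74.4922 / 977.9091 = 0.07617 = 7.617%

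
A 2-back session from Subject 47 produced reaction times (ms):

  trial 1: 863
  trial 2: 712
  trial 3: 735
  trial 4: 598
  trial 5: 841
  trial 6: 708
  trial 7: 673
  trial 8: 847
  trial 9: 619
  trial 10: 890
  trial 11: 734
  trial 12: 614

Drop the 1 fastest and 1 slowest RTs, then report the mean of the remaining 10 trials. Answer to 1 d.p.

Sorted: 598, 614, 619, 673, 708, 712, 734, 735, 841, 847, 863, 890
Drop lowest 1 (598) and highest 1 (890)
Remaining (n=10): Σ = 7346, mean = 7346/10 = 734.600

734.6 ms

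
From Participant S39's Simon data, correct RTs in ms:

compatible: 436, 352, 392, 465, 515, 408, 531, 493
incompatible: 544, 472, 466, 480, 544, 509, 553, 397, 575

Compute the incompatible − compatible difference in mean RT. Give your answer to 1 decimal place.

M(compatible) = 3592/8 = 449.000
M(incompatible) = 4540/9 = 504.444
Difference = 504.444 − 449.000 = 55.444 ms

55.4 ms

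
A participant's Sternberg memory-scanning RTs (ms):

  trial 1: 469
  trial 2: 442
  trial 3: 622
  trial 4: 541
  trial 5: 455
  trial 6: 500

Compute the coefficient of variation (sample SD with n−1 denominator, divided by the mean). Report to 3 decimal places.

0.134

n = 6, Σ = 3029, M = 504.8333
Σ(x−M)² = 22774.833; s = √(22774.833/5) = 67.4905
CV = 67.4905 / 504.8333 = 0.13369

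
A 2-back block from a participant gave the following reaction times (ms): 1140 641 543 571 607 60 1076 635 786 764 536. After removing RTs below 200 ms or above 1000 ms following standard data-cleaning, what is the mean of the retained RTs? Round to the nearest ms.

635 ms

Excluded: 60, 1076, 1140
Retained (n=8): Σ = 5083
Mean = 5083/8 = 635.3750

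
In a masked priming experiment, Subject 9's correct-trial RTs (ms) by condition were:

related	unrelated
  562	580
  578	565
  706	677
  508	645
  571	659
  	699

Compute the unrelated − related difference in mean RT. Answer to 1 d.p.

M(related) = 2925/5 = 585.000
M(unrelated) = 3825/6 = 637.500
Difference = 637.500 − 585.000 = 52.500 ms

52.5 ms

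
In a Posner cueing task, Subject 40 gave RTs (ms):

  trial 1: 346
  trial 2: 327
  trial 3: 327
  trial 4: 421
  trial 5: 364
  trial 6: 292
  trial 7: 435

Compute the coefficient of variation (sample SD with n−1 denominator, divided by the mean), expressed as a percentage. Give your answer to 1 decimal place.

n = 7, Σ = 2512, M = 358.8571
Σ(x−M)² = 16350.857; s = √(16350.857/6) = 52.2029
CV = 52.2029 / 358.8571 = 0.14547 = 14.547%

14.5%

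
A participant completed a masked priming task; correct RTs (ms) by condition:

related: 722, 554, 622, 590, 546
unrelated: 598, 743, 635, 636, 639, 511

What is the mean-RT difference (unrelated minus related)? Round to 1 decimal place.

M(related) = 3034/5 = 606.800
M(unrelated) = 3762/6 = 627.000
Difference = 627.000 − 606.800 = 20.200 ms

20.2 ms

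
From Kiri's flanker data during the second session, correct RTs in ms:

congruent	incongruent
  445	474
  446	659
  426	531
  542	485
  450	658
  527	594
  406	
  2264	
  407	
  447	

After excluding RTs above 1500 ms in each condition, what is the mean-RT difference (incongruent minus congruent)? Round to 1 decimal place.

111.7 ms

congruent: exclude 2264
M(congruent) = 4096/9 = 455.111
M(incongruent) = 3401/6 = 566.833
Difference = 566.833 − 455.111 = 111.722 ms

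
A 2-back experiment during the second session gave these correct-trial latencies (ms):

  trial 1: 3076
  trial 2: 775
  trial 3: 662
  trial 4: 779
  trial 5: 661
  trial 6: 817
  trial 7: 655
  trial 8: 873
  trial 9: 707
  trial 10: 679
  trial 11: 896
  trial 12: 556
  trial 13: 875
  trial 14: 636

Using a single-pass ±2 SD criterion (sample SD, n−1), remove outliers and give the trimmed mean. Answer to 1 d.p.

n = 14, ΣRT = 12647, M = 903.357
Σ(x−M)² = 5221255.21; s = √(5221255.21/13) = 633.747
Cutoffs: 903.357 ± 2·633.747 → [-364.1, 2170.9]
Outside: 3076 → excluded.
Retained (n=13): Σ = 9571, mean = 9571/13 = 736.231

736.2 ms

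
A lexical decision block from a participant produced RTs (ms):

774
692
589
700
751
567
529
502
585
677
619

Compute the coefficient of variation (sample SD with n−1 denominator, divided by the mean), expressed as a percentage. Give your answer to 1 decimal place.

14.1%

n = 11, Σ = 6985, M = 635.0000
Σ(x−M)² = 80436.000; s = √(80436.000/10) = 89.6861
CV = 89.6861 / 635.0000 = 0.14124 = 14.124%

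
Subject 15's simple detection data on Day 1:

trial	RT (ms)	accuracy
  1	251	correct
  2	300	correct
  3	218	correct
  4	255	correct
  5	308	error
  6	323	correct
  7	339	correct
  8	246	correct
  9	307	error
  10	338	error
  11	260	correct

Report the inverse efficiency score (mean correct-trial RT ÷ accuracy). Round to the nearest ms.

Correct trials (n=8): 251, 300, 218, 255, 323, 339, 246, 260
Mean correct RT = 2192/8 = 274.0000 ms
Proportion correct = 8/11
IES = 274.0000 / (8/11) = 376.750 ms

377 ms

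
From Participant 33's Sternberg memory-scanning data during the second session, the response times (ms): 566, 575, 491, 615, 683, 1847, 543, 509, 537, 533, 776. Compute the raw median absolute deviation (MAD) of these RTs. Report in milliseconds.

Sorted: 491, 509, 533, 537, 543, 566, 575, 615, 683, 776, 1847 → median = 566
|x − 566|: 0, 9, 75, 49, 117, 1281, 23, 57, 29, 33, 210
Sorted deviations: 0, 9, 23, 29, 33, 49, 57, 75, 117, 210, 1281 → MAD = 49

49 ms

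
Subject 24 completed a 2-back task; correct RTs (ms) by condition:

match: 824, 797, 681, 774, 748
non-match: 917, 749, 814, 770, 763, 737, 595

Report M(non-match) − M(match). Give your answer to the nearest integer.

-1 ms

M(match) = 3824/5 = 764.800
M(non-match) = 5345/7 = 763.571
Difference = 763.571 − 764.800 = -1.229 ms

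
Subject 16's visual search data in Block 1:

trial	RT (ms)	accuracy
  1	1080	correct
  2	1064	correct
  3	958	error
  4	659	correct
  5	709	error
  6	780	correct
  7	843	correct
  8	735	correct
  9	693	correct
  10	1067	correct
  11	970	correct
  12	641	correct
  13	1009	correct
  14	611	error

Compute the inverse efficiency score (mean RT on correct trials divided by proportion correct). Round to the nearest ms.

1104 ms

Correct trials (n=11): 1080, 1064, 659, 780, 843, 735, 693, 1067, 970, 641, 1009
Mean correct RT = 9541/11 = 867.3636 ms
Proportion correct = 11/14
IES = 867.3636 / (11/14) = 1103.917 ms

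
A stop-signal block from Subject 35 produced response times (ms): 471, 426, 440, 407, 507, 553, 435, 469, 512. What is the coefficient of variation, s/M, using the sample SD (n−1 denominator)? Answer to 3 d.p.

n = 9, Σ = 4220, M = 468.8889
Σ(x−M)² = 18042.889; s = √(18042.889/8) = 47.4906
CV = 47.4906 / 468.8889 = 0.10128

0.101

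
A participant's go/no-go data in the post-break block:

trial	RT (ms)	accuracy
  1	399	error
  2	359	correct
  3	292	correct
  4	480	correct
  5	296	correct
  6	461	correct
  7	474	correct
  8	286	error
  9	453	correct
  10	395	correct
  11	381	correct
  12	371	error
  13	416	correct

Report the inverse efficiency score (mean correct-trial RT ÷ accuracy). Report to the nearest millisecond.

521 ms

Correct trials (n=10): 359, 292, 480, 296, 461, 474, 453, 395, 381, 416
Mean correct RT = 4007/10 = 400.7000 ms
Proportion correct = 10/13
IES = 400.7000 / (10/13) = 520.910 ms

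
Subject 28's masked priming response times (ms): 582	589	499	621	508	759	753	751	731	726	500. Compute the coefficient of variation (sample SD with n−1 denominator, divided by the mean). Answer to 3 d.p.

n = 11, Σ = 7019, M = 638.0909
Σ(x−M)² = 118118.909; s = √(118118.909/10) = 108.6825
CV = 108.6825 / 638.0909 = 0.17032

0.170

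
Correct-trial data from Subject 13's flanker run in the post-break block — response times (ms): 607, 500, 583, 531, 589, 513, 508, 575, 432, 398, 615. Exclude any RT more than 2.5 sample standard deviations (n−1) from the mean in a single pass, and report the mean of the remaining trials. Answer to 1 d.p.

n = 11, ΣRT = 5851, M = 531.909
Σ(x−M)² = 50130.91; s = √(50130.91/10) = 70.803
Cutoffs: 531.909 ± 2.5·70.803 → [354.9, 708.9]
No RTs fall outside the cutoffs; all 11 retained. Mean = 5851/11 = 531.909

531.9 ms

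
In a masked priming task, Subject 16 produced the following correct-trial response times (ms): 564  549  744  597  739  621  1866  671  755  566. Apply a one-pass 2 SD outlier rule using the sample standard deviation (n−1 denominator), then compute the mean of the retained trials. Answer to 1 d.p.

645.1 ms

n = 10, ΣRT = 7672, M = 767.200
Σ(x−M)² = 1397823.60; s = √(1397823.60/9) = 394.099
Cutoffs: 767.200 ± 2·394.099 → [-21.0, 1555.4]
Outside: 1866 → excluded.
Retained (n=9): Σ = 5806, mean = 5806/9 = 645.111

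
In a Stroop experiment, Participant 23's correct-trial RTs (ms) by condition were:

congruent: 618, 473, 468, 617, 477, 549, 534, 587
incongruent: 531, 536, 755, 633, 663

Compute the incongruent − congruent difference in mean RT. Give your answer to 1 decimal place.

M(congruent) = 4323/8 = 540.375
M(incongruent) = 3118/5 = 623.600
Difference = 623.600 − 540.375 = 83.225 ms

83.2 ms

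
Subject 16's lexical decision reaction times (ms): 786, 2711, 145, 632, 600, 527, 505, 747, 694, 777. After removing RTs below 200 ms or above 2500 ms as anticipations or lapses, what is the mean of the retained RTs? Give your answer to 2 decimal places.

658.50 ms

Excluded: 145, 2711
Retained (n=8): Σ = 5268
Mean = 5268/8 = 658.5000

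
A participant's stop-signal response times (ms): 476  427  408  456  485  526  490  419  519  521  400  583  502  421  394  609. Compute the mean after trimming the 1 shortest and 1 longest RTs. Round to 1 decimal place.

473.8 ms

Sorted: 394, 400, 408, 419, 421, 427, 456, 476, 485, 490, 502, 519, 521, 526, 583, 609
Drop lowest 1 (394) and highest 1 (609)
Remaining (n=14): Σ = 6633, mean = 6633/14 = 473.786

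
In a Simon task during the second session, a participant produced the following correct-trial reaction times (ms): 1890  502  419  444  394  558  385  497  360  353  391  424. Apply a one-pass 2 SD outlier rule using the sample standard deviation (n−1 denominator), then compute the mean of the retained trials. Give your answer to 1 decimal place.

429.7 ms

n = 12, ΣRT = 6617, M = 551.417
Σ(x−M)² = 1996776.92; s = √(1996776.92/11) = 426.058
Cutoffs: 551.417 ± 2·426.058 → [-300.7, 1403.5]
Outside: 1890 → excluded.
Retained (n=11): Σ = 4727, mean = 4727/11 = 429.727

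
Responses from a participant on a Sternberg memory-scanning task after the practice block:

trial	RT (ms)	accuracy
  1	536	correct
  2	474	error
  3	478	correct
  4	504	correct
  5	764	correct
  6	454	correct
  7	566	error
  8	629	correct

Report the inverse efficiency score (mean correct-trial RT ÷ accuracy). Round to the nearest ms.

Correct trials (n=6): 536, 478, 504, 764, 454, 629
Mean correct RT = 3365/6 = 560.8333 ms
Proportion correct = 6/8
IES = 560.8333 / (6/8) = 747.778 ms

748 ms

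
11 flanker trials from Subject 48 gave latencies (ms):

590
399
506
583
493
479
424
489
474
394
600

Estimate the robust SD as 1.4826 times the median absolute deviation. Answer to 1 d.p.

Sorted: 394, 399, 424, 474, 479, 489, 493, 506, 583, 590, 600 → median = 489
|x − 489| sorted: 0, 4, 10, 15, 17, 65, 90, 94, 95, 101, 111 → MAD = 65
Robust SD ≈ 1.4826 × 65 = 96.369

96.4 ms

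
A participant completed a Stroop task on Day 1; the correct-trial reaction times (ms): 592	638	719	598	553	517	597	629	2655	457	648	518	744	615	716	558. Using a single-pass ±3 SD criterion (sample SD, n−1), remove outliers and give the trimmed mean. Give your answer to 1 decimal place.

n = 16, ΣRT = 11754, M = 734.625
Σ(x−M)² = 4024321.75; s = √(4024321.75/15) = 517.965
Cutoffs: 734.625 ± 3·517.965 → [-819.3, 2288.5]
Outside: 2655 → excluded.
Retained (n=15): Σ = 9099, mean = 9099/15 = 606.600

606.6 ms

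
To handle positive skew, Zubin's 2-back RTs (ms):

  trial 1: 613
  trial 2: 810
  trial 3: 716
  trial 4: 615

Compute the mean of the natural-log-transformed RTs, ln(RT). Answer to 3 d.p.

ln(RT): 6.4184, 6.6970, 6.5737, 6.4216
Σ ln(RT) = 26.1107
Mean = 26.1107/4 = 6.52768

6.528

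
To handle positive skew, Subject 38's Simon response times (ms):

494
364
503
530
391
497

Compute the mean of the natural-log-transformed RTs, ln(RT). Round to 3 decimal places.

ln(RT): 6.2025, 5.8972, 6.2206, 6.2729, 5.9687, 6.2086
Σ ln(RT) = 36.7705
Mean = 36.7705/6 = 6.12841

6.128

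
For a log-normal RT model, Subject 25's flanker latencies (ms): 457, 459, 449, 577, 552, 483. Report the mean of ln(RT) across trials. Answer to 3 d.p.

6.202

ln(RT): 6.1247, 6.1291, 6.1070, 6.3578, 6.3135, 6.1800
Σ ln(RT) = 37.2122
Mean = 37.2122/6 = 6.20203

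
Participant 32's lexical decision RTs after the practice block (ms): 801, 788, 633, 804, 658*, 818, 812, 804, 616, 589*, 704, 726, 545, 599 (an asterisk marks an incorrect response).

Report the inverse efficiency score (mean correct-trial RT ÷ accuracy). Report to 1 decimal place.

841.0 ms

Correct trials (n=12): 801, 788, 633, 804, 818, 812, 804, 616, 704, 726, 545, 599
Mean correct RT = 8650/12 = 720.8333 ms
Proportion correct = 12/14
IES = 720.8333 / (12/14) = 840.972 ms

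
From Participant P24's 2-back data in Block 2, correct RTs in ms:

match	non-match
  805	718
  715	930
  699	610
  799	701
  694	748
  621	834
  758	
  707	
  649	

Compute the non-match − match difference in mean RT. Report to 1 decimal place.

M(match) = 6447/9 = 716.333
M(non-match) = 4541/6 = 756.833
Difference = 756.833 − 716.333 = 40.500 ms

40.5 ms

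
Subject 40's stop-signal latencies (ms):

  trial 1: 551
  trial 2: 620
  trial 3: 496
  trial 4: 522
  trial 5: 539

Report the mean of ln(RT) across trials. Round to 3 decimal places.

6.299

ln(RT): 6.3117, 6.4297, 6.2066, 6.2577, 6.2897
Σ ln(RT) = 31.4954
Mean = 31.4954/5 = 6.29908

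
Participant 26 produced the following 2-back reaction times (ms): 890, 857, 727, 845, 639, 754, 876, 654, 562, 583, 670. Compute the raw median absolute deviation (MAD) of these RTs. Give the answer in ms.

Sorted: 562, 583, 639, 654, 670, 727, 754, 845, 857, 876, 890 → median = 727
|x − 727|: 163, 130, 0, 118, 88, 27, 149, 73, 165, 144, 57
Sorted deviations: 0, 27, 57, 73, 88, 118, 130, 144, 149, 163, 165 → MAD = 118

118 ms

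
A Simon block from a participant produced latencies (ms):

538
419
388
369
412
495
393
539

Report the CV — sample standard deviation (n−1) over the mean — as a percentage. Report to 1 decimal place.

15.6%

n = 8, Σ = 3553, M = 444.1250
Σ(x−M)² = 33472.875; s = √(33472.875/7) = 69.1508
CV = 69.1508 / 444.1250 = 0.15570 = 15.570%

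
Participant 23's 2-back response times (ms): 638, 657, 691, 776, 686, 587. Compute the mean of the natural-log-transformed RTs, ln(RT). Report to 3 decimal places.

6.507

ln(RT): 6.4583, 6.4877, 6.5381, 6.6542, 6.5309, 6.3750
Σ ln(RT) = 39.0442
Mean = 39.0442/6 = 6.50737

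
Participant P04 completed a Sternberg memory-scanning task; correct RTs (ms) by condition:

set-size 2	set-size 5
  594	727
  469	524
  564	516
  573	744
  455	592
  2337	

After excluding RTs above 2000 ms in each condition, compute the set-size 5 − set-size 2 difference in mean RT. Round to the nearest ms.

90 ms

set-size 2: exclude 2337
M(set-size 2) = 2655/5 = 531.000
M(set-size 5) = 3103/5 = 620.600
Difference = 620.600 − 531.000 = 89.600 ms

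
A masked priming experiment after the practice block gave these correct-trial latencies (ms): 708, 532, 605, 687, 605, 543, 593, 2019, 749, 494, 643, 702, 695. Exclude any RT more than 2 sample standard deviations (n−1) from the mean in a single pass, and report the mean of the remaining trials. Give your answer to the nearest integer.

630 ms

n = 13, ΣRT = 9575, M = 736.538
Σ(x−M)² = 1853125.23; s = √(1853125.23/12) = 392.972
Cutoffs: 736.538 ± 2·392.972 → [-49.4, 1522.5]
Outside: 2019 → excluded.
Retained (n=12): Σ = 7556, mean = 7556/12 = 629.667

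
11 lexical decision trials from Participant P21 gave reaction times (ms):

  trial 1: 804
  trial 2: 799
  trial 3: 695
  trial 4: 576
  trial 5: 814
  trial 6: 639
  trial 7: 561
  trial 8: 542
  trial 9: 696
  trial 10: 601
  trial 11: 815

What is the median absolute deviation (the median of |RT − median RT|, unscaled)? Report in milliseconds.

Sorted: 542, 561, 576, 601, 639, 695, 696, 799, 804, 814, 815 → median = 695
|x − 695|: 109, 104, 0, 119, 119, 56, 134, 153, 1, 94, 120
Sorted deviations: 0, 1, 56, 94, 104, 109, 119, 119, 120, 134, 153 → MAD = 109

109 ms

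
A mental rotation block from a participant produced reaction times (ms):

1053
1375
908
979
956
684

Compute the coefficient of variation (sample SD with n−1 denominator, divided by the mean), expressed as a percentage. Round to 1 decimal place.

22.7%

n = 6, Σ = 5955, M = 992.5000
Σ(x−M)² = 253793.500; s = √(253793.500/5) = 225.2969
CV = 225.2969 / 992.5000 = 0.22700 = 22.700%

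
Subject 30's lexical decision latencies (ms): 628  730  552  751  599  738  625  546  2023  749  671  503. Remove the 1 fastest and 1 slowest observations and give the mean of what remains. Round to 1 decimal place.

Sorted: 503, 546, 552, 599, 625, 628, 671, 730, 738, 749, 751, 2023
Drop lowest 1 (503) and highest 1 (2023)
Remaining (n=10): Σ = 6589, mean = 6589/10 = 658.900

658.9 ms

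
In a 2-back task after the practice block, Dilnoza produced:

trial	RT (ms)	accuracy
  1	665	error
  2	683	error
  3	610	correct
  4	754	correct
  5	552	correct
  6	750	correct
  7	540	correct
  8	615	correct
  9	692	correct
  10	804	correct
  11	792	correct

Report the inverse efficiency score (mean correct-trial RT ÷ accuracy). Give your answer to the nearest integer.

Correct trials (n=9): 610, 754, 552, 750, 540, 615, 692, 804, 792
Mean correct RT = 6109/9 = 678.7778 ms
Proportion correct = 9/11
IES = 678.7778 / (9/11) = 829.617 ms

830 ms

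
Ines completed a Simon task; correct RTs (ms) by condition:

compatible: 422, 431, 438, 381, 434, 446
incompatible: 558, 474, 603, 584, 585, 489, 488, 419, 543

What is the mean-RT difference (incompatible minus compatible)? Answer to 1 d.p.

M(compatible) = 2552/6 = 425.333
M(incompatible) = 4743/9 = 527.000
Difference = 527.000 − 425.333 = 101.667 ms

101.7 ms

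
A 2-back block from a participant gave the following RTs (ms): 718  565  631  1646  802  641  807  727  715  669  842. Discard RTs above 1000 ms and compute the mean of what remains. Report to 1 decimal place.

711.7 ms

Excluded: 1646
Retained (n=10): Σ = 7117
Mean = 7117/10 = 711.7000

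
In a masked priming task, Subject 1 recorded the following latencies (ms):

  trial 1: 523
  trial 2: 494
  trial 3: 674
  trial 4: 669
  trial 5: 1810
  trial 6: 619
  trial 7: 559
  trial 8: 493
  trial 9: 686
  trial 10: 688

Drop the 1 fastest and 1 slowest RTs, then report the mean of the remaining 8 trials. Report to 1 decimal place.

Sorted: 493, 494, 523, 559, 619, 669, 674, 686, 688, 1810
Drop lowest 1 (493) and highest 1 (1810)
Remaining (n=8): Σ = 4912, mean = 4912/8 = 614.000

614.0 ms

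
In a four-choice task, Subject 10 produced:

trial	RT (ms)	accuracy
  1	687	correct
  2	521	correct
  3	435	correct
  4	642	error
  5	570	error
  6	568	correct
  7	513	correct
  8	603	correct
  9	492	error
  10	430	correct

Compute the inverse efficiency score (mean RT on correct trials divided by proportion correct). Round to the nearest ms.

Correct trials (n=7): 687, 521, 435, 568, 513, 603, 430
Mean correct RT = 3757/7 = 536.7143 ms
Proportion correct = 7/10
IES = 536.7143 / (7/10) = 766.735 ms

767 ms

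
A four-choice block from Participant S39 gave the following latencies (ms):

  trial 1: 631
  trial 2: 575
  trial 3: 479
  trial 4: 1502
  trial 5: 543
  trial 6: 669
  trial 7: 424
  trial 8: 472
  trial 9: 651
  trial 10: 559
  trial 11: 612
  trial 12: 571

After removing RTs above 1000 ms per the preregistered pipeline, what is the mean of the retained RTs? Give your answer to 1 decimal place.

562.4 ms

Excluded: 1502
Retained (n=11): Σ = 6186
Mean = 6186/11 = 562.3636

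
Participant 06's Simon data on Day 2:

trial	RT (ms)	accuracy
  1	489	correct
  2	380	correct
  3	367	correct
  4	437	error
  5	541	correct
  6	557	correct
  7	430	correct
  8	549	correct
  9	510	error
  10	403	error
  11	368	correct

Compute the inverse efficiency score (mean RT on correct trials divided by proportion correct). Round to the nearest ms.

Correct trials (n=8): 489, 380, 367, 541, 557, 430, 549, 368
Mean correct RT = 3681/8 = 460.1250 ms
Proportion correct = 8/11
IES = 460.1250 / (8/11) = 632.672 ms

633 ms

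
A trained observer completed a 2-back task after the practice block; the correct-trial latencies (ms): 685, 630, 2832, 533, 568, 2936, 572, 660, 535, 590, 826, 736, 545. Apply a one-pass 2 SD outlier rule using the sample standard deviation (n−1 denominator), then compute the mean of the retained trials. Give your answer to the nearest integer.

n = 13, ΣRT = 12648, M = 972.923
Σ(x−M)² = 8725732.92; s = √(8725732.92/12) = 852.728
Cutoffs: 972.923 ± 2·852.728 → [-732.5, 2678.4]
Outside: 2832, 2936 → excluded.
Retained (n=11): Σ = 6880, mean = 6880/11 = 625.455

625 ms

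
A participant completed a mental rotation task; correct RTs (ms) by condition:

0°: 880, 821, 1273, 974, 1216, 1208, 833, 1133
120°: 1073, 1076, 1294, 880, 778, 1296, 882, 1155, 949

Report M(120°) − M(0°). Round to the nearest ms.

M(0°) = 8338/8 = 1042.250
M(120°) = 9383/9 = 1042.556
Difference = 1042.556 − 1042.250 = 0.306 ms

0 ms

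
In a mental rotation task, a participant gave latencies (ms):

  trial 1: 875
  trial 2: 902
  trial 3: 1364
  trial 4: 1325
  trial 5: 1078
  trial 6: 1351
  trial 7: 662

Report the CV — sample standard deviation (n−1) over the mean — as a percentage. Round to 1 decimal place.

n = 7, Σ = 7557, M = 1079.5714
Σ(x−M)² = 462557.714; s = √(462557.714/6) = 277.6562
CV = 277.6562 / 1079.5714 = 0.25719 = 25.719%

25.7%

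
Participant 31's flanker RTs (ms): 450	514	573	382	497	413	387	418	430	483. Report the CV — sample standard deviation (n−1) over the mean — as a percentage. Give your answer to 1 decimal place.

13.5%

n = 10, Σ = 4547, M = 454.7000
Σ(x−M)² = 33688.100; s = √(33688.100/9) = 61.1811
CV = 61.1811 / 454.7000 = 0.13455 = 13.455%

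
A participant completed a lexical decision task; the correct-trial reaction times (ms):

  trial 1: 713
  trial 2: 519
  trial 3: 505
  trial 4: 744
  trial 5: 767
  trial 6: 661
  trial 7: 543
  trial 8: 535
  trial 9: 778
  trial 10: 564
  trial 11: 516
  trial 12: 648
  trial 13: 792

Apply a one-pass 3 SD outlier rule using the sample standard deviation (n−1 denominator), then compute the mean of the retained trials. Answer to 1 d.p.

637.3 ms

n = 13, ΣRT = 8285, M = 637.308
Σ(x−M)² = 149284.77; s = √(149284.77/12) = 111.537
Cutoffs: 637.308 ± 3·111.537 → [302.7, 971.9]
No RTs fall outside the cutoffs; all 13 retained. Mean = 8285/13 = 637.308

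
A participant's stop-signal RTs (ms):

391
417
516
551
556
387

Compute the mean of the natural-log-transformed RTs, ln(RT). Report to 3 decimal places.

ln(RT): 5.9687, 6.0331, 6.2461, 6.3117, 6.3208, 5.9584
Σ ln(RT) = 36.8388
Mean = 36.8388/6 = 6.13980

6.140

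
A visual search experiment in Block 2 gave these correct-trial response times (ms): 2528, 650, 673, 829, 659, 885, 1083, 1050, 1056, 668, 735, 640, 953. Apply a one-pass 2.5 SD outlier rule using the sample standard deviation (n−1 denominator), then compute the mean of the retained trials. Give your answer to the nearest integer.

n = 13, ΣRT = 12409, M = 954.538
Σ(x−M)² = 3020875.23; s = √(3020875.23/12) = 501.737
Cutoffs: 954.538 ± 2.5·501.737 → [-299.8, 2208.9]
Outside: 2528 → excluded.
Retained (n=12): Σ = 9881, mean = 9881/12 = 823.417

823 ms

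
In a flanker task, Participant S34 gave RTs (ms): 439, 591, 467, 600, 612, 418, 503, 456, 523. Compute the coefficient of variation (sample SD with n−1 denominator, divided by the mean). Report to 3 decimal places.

n = 9, Σ = 4609, M = 512.1111
Σ(x−M)² = 43512.889; s = √(43512.889/8) = 73.7503
CV = 73.7503 / 512.1111 = 0.14401

0.144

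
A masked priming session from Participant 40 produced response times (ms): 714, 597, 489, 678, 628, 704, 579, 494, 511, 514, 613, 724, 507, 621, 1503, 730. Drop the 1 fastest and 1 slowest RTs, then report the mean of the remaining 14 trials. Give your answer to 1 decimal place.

Sorted: 489, 494, 507, 511, 514, 579, 597, 613, 621, 628, 678, 704, 714, 724, 730, 1503
Drop lowest 1 (489) and highest 1 (1503)
Remaining (n=14): Σ = 8614, mean = 8614/14 = 615.286

615.3 ms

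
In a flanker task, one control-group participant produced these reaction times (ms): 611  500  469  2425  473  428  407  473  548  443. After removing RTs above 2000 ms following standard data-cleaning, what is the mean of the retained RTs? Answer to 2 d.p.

Excluded: 2425
Retained (n=9): Σ = 4352
Mean = 4352/9 = 483.5556

483.56 ms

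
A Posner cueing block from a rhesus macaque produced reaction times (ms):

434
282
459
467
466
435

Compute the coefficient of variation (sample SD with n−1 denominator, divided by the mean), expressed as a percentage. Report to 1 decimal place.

16.8%

n = 6, Σ = 2543, M = 423.8333
Σ(x−M)² = 25222.833; s = √(25222.833/5) = 71.0251
CV = 71.0251 / 423.8333 = 0.16758 = 16.758%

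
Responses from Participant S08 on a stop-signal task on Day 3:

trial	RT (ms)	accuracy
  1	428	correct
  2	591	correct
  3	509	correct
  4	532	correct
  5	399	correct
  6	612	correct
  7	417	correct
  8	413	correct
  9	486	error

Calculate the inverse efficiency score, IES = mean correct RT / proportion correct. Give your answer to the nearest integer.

Correct trials (n=8): 428, 591, 509, 532, 399, 612, 417, 413
Mean correct RT = 3901/8 = 487.6250 ms
Proportion correct = 8/9
IES = 487.6250 / (8/9) = 548.578 ms

549 ms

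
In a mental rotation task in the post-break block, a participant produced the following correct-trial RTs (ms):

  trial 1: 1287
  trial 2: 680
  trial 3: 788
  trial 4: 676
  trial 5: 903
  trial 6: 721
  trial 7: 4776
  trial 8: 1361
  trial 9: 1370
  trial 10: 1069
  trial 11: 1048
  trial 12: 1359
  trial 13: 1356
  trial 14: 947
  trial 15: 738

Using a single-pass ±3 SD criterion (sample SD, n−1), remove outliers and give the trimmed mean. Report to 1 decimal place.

1021.6 ms

n = 15, ΣRT = 19079, M = 1271.933
Σ(x−M)² = 14172254.93; s = √(14172254.93/14) = 1006.133
Cutoffs: 1271.933 ± 3·1006.133 → [-1746.5, 4290.3]
Outside: 4776 → excluded.
Retained (n=14): Σ = 14303, mean = 14303/14 = 1021.643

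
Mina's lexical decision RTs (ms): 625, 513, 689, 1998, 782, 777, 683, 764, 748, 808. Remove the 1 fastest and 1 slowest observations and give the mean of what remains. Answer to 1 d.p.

734.5 ms

Sorted: 513, 625, 683, 689, 748, 764, 777, 782, 808, 1998
Drop lowest 1 (513) and highest 1 (1998)
Remaining (n=8): Σ = 5876, mean = 5876/8 = 734.500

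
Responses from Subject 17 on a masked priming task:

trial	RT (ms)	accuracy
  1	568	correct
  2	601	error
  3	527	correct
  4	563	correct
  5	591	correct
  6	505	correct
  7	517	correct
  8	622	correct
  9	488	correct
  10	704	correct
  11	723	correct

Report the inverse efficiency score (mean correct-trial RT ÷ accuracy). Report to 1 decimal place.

Correct trials (n=10): 568, 527, 563, 591, 505, 517, 622, 488, 704, 723
Mean correct RT = 5808/10 = 580.8000 ms
Proportion correct = 10/11
IES = 580.8000 / (10/11) = 638.880 ms

638.9 ms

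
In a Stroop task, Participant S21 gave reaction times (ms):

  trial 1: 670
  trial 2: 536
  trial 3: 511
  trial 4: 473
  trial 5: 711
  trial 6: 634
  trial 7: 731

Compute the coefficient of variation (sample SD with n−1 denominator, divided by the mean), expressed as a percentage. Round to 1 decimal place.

n = 7, Σ = 4266, M = 609.4286
Σ(x−M)² = 63061.714; s = √(63061.714/6) = 102.5197
CV = 102.5197 / 609.4286 = 0.16822 = 16.822%

16.8%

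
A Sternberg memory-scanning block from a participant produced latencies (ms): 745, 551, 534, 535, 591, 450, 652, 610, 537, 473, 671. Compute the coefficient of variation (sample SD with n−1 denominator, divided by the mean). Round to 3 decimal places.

n = 11, Σ = 6349, M = 577.1818
Σ(x−M)² = 76803.636; s = √(76803.636/10) = 87.6377
CV = 87.6377 / 577.1818 = 0.15184

0.152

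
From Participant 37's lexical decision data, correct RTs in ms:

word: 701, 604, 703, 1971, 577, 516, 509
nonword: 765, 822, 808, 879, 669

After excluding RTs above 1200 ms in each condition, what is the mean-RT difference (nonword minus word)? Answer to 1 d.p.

186.9 ms

word: exclude 1971
M(word) = 3610/6 = 601.667
M(nonword) = 3943/5 = 788.600
Difference = 788.600 − 601.667 = 186.933 ms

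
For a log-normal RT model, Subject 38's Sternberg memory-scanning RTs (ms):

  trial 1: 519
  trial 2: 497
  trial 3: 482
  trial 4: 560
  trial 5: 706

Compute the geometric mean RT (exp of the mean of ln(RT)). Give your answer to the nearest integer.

547 ms

ln(RT): 6.2519, 6.2086, 6.1779, 6.3279, 6.5596
Mean ln(RT) = 31.5260/5 = 6.30520
Geometric mean = exp(6.30520) = 547.41 ms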